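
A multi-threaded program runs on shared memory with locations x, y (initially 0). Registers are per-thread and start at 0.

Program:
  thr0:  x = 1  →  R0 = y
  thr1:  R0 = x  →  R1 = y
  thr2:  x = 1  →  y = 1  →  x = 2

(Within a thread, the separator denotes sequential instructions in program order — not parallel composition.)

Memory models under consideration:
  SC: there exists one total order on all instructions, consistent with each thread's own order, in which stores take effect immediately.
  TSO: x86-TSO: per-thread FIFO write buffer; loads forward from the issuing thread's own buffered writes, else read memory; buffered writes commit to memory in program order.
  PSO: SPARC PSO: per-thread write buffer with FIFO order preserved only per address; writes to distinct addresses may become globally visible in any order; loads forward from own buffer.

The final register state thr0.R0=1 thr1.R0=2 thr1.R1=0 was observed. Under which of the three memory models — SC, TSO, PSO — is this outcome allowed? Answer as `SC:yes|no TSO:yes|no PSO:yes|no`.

SC:no TSO:no PSO:yes

outcome vector order: (thr0.R0,thr1.R0,thr1.R1)
SC (10): 000; 001; 010; 011; 021; 100; 101; 110; 111; 121
TSO (10): 000; 001; 010; 011; 021; 100; 101; 110; 111; 121
PSO (12): 000; 001; 010; 011; 020; 021; 100; 101; 110; 111; 120; 121
target 120 ∈ {PSO}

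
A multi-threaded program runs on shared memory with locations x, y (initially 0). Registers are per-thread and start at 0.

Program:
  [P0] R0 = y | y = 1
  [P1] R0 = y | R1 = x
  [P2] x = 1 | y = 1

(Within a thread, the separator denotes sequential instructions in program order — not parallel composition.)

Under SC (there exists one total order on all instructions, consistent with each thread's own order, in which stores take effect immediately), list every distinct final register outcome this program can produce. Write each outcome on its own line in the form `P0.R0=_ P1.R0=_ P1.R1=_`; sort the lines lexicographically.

P0.R0=0 P1.R0=0 P1.R1=0
P0.R0=0 P1.R0=0 P1.R1=1
P0.R0=0 P1.R0=1 P1.R1=0
P0.R0=0 P1.R0=1 P1.R1=1
P0.R0=1 P1.R0=0 P1.R1=0
P0.R0=1 P1.R0=0 P1.R1=1
P0.R0=1 P1.R0=1 P1.R1=1

outcome vector order: (P0.R0,P1.R0,P1.R1)
|SC outcomes| = 7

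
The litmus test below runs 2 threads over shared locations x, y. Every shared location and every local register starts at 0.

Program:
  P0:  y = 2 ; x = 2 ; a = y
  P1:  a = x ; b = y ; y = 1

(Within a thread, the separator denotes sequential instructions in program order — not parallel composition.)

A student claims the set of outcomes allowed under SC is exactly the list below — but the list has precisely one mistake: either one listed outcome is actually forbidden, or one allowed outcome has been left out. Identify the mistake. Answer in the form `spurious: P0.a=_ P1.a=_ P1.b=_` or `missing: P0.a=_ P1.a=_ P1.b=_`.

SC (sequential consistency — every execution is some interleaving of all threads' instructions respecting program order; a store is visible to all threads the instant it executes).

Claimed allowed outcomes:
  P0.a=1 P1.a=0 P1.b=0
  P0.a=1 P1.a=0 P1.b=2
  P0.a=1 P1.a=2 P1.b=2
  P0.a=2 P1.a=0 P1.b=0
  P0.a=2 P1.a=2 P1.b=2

outcome vector order: (P0.a,P1.a,P1.b)
SC: 6 outcomes — {<1 0 0>; <1 0 2>; <1 2 2>; <2 0 0>; <2 0 2>; <2 2 2>}
SC∖claimed = {<2 0 2>}

missing: P0.a=2 P1.a=0 P1.b=2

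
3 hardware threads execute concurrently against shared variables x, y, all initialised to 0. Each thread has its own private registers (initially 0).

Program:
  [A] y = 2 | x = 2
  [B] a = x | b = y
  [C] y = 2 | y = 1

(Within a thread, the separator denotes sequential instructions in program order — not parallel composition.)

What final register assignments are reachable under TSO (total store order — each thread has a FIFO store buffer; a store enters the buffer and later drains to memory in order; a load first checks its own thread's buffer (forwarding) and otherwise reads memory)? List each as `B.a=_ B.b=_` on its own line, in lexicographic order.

B.a=0 B.b=0
B.a=0 B.b=1
B.a=0 B.b=2
B.a=2 B.b=1
B.a=2 B.b=2

outcome vector order: (B.a,B.b)
|TSO outcomes| = 5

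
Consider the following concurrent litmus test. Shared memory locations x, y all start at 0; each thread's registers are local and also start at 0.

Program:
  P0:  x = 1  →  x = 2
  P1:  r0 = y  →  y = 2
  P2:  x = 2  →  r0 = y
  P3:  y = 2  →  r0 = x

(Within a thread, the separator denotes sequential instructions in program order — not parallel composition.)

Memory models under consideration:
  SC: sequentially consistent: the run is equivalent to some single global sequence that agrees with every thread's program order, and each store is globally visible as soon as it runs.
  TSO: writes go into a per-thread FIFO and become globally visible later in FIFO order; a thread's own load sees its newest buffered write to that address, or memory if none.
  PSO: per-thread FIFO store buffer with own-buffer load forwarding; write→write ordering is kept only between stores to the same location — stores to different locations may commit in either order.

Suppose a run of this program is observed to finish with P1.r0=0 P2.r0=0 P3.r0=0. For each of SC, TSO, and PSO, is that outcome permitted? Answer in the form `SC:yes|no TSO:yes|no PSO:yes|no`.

outcome vector order: (P1.r0,P2.r0,P3.r0)
under SC → 0/0/1 0/0/2 0/2/0 0/2/1 0/2/2 2/0/1 2/0/2 2/2/0 2/2/1 2/2/2
under TSO → 0/0/0 0/0/1 0/0/2 0/2/0 0/2/1 0/2/2 2/0/0 2/0/1 2/0/2 2/2/0 2/2/1 2/2/2
under PSO → 0/0/0 0/0/1 0/0/2 0/2/0 0/2/1 0/2/2 2/0/0 2/0/1 2/0/2 2/2/0 2/2/1 2/2/2
target 0/0/0 ∈ {TSO,PSO}

SC:no TSO:yes PSO:yes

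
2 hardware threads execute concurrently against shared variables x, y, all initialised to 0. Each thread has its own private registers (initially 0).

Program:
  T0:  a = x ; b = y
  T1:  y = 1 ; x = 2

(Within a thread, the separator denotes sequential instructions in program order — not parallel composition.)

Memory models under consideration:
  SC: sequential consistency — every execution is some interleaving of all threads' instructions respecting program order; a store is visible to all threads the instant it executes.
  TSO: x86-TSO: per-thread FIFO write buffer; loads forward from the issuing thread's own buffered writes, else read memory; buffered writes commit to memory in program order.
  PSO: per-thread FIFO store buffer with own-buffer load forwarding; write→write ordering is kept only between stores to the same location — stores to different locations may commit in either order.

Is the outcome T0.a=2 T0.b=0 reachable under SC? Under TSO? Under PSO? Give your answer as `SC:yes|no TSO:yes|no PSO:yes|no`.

outcome vector order: (T0.a,T0.b)
SC: 3 outcomes — {0/0; 0/1; 2/1}
TSO: 3 outcomes — {0/0; 0/1; 2/1}
PSO: 4 outcomes — {0/0; 0/1; 2/0; 2/1}
target 2/0 ∈ {PSO}

SC:no TSO:no PSO:yes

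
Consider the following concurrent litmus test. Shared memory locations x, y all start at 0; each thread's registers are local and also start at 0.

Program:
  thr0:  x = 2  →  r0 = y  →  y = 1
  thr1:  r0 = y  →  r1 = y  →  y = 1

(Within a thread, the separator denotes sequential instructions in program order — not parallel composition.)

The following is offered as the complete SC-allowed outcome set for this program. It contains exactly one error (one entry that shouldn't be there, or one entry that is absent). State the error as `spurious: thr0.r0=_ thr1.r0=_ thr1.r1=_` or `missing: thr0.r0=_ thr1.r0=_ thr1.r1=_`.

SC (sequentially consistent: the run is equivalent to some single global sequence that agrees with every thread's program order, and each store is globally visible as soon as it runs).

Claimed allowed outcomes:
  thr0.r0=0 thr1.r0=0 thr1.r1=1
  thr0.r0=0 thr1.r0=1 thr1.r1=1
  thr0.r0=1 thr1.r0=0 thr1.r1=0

outcome vector order: (thr0.r0,thr1.r0,thr1.r1)
under SC → <0 0 0> <0 0 1> <0 1 1> <1 0 0>
SC∖claimed = {<0 0 0>}

missing: thr0.r0=0 thr1.r0=0 thr1.r1=0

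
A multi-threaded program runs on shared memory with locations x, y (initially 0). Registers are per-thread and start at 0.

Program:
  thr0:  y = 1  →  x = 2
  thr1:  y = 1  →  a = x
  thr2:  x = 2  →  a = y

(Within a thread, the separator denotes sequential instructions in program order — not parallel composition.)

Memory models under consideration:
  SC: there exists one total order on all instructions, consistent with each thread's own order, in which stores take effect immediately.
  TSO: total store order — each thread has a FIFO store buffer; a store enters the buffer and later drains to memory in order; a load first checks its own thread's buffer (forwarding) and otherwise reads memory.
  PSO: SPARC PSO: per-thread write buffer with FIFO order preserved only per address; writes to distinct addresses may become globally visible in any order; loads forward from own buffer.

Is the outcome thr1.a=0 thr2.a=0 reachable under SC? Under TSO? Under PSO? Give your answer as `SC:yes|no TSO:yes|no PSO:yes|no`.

SC:no TSO:yes PSO:yes

outcome vector order: (thr1.a,thr2.a)
under SC → 0/1 2/0 2/1
under TSO → 0/0 0/1 2/0 2/1
under PSO → 0/0 0/1 2/0 2/1
target 0/0 ∈ {TSO,PSO}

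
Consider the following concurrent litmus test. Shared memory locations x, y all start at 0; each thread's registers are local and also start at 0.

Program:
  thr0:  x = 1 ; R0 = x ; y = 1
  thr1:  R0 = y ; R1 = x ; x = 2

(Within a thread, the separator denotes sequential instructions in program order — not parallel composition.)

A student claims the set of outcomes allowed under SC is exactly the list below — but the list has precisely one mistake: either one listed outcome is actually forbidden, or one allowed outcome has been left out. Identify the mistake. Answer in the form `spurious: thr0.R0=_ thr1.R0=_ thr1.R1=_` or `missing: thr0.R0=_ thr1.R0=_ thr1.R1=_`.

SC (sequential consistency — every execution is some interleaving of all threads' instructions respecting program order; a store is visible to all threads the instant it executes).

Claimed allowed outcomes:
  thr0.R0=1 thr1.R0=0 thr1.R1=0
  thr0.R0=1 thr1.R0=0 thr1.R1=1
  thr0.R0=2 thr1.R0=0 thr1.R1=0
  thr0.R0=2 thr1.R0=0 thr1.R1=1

missing: thr0.R0=1 thr1.R0=1 thr1.R1=1

outcome vector order: (thr0.R0,thr1.R0,thr1.R1)
under SC → <1 0 0>; <1 0 1>; <1 1 1>; <2 0 0>; <2 0 1>
SC∖claimed = {<1 1 1>}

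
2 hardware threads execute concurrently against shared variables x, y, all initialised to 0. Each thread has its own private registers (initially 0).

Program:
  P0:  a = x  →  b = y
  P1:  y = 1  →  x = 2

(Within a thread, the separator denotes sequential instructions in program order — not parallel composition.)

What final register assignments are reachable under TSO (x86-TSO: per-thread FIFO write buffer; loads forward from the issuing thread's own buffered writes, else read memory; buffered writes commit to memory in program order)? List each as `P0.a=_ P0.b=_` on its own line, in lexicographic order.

P0.a=0 P0.b=0
P0.a=0 P0.b=1
P0.a=2 P0.b=1

outcome vector order: (P0.a,P0.b)
|TSO outcomes| = 3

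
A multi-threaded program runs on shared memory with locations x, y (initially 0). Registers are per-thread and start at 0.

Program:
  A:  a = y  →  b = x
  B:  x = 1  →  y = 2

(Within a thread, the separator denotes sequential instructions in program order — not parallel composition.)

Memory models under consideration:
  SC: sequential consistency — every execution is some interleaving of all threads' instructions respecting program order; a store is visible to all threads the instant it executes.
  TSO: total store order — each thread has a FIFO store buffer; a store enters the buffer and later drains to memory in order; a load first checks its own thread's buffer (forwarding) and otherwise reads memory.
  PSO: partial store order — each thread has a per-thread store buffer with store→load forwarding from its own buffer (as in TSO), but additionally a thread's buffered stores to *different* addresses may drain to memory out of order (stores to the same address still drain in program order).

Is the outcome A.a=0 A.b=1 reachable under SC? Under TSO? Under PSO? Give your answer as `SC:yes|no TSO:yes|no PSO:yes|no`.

SC:yes TSO:yes PSO:yes

outcome vector order: (A.a,A.b)
SC (3): 00 01 21
TSO (3): 00 01 21
PSO (4): 00 01 20 21
target 01 ∈ {SC,TSO,PSO}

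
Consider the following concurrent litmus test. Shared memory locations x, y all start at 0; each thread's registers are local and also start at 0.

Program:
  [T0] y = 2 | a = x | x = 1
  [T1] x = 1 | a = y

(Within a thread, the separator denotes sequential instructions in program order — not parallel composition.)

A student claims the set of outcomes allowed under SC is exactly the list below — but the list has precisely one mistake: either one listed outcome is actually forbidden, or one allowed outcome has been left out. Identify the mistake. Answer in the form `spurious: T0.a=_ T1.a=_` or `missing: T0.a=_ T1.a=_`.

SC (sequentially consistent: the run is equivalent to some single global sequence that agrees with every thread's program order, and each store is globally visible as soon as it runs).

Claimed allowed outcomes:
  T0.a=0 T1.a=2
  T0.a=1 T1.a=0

outcome vector order: (T0.a,T1.a)
[SC] allowed = {0/2 1/0 1/2}
SC∖claimed = {1/2}

missing: T0.a=1 T1.a=2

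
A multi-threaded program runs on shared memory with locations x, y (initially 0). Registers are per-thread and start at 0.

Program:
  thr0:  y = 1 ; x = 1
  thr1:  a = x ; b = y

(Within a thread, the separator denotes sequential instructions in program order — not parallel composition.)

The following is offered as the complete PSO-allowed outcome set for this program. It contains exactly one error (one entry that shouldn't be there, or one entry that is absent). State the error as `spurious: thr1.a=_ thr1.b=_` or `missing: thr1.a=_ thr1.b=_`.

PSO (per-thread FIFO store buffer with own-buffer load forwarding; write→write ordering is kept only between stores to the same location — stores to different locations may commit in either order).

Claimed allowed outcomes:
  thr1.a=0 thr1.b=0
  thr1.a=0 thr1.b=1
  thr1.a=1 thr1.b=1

outcome vector order: (thr1.a,thr1.b)
under PSO → 0/0, 0/1, 1/0, 1/1
PSO∖claimed = {1/0}

missing: thr1.a=1 thr1.b=0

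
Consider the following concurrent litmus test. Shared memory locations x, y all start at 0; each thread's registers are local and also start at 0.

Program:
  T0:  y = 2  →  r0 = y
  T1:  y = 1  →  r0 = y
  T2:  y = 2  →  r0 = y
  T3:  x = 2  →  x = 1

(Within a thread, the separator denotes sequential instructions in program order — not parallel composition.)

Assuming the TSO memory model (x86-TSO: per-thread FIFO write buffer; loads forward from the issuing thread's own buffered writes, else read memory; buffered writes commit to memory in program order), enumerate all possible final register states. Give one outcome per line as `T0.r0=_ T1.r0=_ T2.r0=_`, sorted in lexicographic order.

T0.r0=1 T1.r0=1 T2.r0=1
T0.r0=1 T1.r0=1 T2.r0=2
T0.r0=1 T1.r0=2 T2.r0=2
T0.r0=2 T1.r0=1 T2.r0=1
T0.r0=2 T1.r0=1 T2.r0=2
T0.r0=2 T1.r0=2 T2.r0=1
T0.r0=2 T1.r0=2 T2.r0=2

outcome vector order: (T0.r0,T1.r0,T2.r0)
|TSO outcomes| = 7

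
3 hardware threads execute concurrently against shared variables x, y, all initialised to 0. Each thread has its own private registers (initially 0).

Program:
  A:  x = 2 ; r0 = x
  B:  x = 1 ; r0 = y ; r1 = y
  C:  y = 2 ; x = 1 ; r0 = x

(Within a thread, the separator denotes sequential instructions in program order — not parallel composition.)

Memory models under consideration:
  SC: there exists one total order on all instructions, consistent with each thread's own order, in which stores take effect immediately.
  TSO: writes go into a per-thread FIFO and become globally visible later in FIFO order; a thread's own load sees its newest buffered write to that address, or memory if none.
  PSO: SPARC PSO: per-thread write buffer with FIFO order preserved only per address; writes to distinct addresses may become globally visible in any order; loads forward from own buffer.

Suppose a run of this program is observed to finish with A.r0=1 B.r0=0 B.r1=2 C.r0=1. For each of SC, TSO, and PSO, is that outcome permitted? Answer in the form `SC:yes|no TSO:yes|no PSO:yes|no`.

outcome vector order: (A.r0,B.r0,B.r1,C.r0)
[SC] allowed = {1001 1021 1221 1222 2001 2002 2021 2022 2221 2222}
[TSO] allowed = {1001 1002 1021 1022 1221 1222 2001 2002 2021 2022 2221 2222}
[PSO] allowed = {1001 1002 1021 1022 1221 1222 2001 2002 2021 2022 2221 2222}
target 1021 ∈ {SC,TSO,PSO}

SC:yes TSO:yes PSO:yes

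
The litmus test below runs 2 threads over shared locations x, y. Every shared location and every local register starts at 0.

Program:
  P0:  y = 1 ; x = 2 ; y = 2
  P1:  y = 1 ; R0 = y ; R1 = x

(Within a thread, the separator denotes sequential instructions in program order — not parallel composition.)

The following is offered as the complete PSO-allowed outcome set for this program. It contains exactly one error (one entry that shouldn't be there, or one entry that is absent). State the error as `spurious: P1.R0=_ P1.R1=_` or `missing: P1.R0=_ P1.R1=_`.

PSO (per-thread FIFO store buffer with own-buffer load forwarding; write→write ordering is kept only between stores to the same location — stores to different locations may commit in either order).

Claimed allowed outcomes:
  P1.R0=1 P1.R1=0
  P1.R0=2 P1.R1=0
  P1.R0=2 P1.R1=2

outcome vector order: (P1.R0,P1.R1)
PSO: 4 outcomes — {(1,0) (1,2) (2,0) (2,2)}
PSO∖claimed = {(1,2)}

missing: P1.R0=1 P1.R1=2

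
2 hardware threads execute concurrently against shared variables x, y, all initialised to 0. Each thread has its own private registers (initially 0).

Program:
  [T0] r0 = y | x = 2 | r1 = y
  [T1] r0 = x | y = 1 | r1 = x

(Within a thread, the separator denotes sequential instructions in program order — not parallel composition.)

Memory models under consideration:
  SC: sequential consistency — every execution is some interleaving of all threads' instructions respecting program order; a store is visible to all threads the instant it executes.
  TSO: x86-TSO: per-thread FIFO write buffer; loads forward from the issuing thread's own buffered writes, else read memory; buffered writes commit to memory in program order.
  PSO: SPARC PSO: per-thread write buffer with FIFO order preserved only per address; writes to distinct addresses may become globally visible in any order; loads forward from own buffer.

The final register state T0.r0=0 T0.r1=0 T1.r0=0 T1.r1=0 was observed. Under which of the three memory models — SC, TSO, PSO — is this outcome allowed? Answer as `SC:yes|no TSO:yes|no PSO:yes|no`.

SC:no TSO:yes PSO:yes

outcome vector order: (T0.r0,T0.r1,T1.r0,T1.r1)
SC (7): (0,0,0,2) (0,0,2,2) (0,1,0,0) (0,1,0,2) (0,1,2,2) (1,1,0,0) (1,1,0,2)
TSO (8): (0,0,0,0) (0,0,0,2) (0,0,2,2) (0,1,0,0) (0,1,0,2) (0,1,2,2) (1,1,0,0) (1,1,0,2)
PSO (8): (0,0,0,0) (0,0,0,2) (0,0,2,2) (0,1,0,0) (0,1,0,2) (0,1,2,2) (1,1,0,0) (1,1,0,2)
target (0,0,0,0) ∈ {TSO,PSO}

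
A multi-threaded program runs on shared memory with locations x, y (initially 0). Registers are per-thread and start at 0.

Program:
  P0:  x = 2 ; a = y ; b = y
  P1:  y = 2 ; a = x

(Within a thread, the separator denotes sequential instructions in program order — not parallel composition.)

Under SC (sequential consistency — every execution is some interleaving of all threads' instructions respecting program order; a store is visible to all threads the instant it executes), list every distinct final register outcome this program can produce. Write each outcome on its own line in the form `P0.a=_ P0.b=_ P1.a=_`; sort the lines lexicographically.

P0.a=0 P0.b=0 P1.a=2
P0.a=0 P0.b=2 P1.a=2
P0.a=2 P0.b=2 P1.a=0
P0.a=2 P0.b=2 P1.a=2

outcome vector order: (P0.a,P0.b,P1.a)
|SC outcomes| = 4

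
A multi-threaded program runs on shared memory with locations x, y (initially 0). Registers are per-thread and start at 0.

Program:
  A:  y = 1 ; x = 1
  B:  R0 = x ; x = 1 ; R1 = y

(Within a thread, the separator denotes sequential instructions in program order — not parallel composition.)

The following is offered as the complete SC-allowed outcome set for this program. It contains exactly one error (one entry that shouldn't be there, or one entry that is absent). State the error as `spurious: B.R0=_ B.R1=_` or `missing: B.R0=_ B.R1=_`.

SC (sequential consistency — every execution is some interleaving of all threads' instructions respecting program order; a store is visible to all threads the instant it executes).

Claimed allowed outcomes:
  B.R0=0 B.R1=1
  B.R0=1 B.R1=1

missing: B.R0=0 B.R1=0

outcome vector order: (B.R0,B.R1)
under SC → <0 0>; <0 1>; <1 1>
SC∖claimed = {<0 0>}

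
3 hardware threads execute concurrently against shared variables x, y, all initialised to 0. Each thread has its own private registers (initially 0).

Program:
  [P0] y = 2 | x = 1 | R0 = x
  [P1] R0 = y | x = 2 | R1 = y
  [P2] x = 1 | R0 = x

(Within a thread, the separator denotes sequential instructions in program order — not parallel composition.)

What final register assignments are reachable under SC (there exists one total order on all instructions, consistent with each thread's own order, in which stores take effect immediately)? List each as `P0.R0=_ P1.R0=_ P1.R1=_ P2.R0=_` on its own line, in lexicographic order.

P0.R0=1 P1.R0=0 P1.R1=0 P2.R0=1
P0.R0=1 P1.R0=0 P1.R1=0 P2.R0=2
P0.R0=1 P1.R0=0 P1.R1=2 P2.R0=1
P0.R0=1 P1.R0=0 P1.R1=2 P2.R0=2
P0.R0=1 P1.R0=2 P1.R1=2 P2.R0=1
P0.R0=1 P1.R0=2 P1.R1=2 P2.R0=2
P0.R0=2 P1.R0=0 P1.R1=2 P2.R0=1
P0.R0=2 P1.R0=0 P1.R1=2 P2.R0=2
P0.R0=2 P1.R0=2 P1.R1=2 P2.R0=1
P0.R0=2 P1.R0=2 P1.R1=2 P2.R0=2

outcome vector order: (P0.R0,P1.R0,P1.R1,P2.R0)
|SC outcomes| = 10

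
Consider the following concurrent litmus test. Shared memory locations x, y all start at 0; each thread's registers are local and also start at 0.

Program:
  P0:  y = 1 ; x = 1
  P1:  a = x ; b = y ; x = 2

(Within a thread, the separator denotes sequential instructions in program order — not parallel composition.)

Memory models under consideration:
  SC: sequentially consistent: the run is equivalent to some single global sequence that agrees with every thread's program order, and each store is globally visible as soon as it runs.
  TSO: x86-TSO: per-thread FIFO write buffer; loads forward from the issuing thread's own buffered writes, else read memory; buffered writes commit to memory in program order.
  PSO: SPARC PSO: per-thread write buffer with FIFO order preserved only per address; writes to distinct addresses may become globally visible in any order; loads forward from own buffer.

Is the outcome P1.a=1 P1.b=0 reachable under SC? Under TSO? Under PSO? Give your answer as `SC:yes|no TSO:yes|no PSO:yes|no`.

SC:no TSO:no PSO:yes

outcome vector order: (P1.a,P1.b)
SC: 3 outcomes — {<0 0> <0 1> <1 1>}
TSO: 3 outcomes — {<0 0> <0 1> <1 1>}
PSO: 4 outcomes — {<0 0> <0 1> <1 0> <1 1>}
target <1 0> ∈ {PSO}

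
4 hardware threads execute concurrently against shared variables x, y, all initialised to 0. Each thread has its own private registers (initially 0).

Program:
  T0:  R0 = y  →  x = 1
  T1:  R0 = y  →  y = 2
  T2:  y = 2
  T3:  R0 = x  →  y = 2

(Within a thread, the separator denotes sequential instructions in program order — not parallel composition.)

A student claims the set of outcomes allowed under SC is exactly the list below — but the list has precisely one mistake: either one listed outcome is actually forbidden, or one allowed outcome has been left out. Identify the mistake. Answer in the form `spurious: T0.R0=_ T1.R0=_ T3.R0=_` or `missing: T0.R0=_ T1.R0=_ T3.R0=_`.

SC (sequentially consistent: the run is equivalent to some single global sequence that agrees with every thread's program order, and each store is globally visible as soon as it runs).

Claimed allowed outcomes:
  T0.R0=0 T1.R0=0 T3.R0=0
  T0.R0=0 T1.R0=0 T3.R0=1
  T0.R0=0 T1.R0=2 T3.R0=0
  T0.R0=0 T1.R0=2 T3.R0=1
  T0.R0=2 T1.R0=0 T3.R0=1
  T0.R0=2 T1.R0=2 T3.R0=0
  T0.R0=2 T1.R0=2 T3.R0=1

missing: T0.R0=2 T1.R0=0 T3.R0=0

outcome vector order: (T0.R0,T1.R0,T3.R0)
SC (8): 000 001 020 021 200 201 220 221
SC∖claimed = {200}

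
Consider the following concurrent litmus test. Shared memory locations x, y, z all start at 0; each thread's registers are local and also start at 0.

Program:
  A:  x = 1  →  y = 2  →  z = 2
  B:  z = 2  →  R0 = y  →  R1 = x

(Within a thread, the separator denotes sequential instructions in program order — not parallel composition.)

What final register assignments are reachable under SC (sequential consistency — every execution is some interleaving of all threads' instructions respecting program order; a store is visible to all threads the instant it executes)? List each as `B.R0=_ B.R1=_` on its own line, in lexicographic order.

outcome vector order: (B.R0,B.R1)
|SC outcomes| = 3

B.R0=0 B.R1=0
B.R0=0 B.R1=1
B.R0=2 B.R1=1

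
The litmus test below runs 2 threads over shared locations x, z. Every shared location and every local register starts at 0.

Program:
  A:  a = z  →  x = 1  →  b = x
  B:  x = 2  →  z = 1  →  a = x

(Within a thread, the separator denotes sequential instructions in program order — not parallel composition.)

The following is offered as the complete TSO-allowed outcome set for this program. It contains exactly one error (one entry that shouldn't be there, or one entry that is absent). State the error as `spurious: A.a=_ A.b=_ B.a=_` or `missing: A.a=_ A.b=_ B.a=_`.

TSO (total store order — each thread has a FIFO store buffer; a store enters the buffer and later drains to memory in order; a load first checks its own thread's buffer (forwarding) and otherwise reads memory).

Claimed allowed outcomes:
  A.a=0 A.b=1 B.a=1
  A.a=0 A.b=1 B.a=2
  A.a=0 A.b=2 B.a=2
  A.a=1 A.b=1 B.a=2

missing: A.a=1 A.b=1 B.a=1

outcome vector order: (A.a,A.b,B.a)
TSO: 5 outcomes — {(0,1,1); (0,1,2); (0,2,2); (1,1,1); (1,1,2)}
TSO∖claimed = {(1,1,1)}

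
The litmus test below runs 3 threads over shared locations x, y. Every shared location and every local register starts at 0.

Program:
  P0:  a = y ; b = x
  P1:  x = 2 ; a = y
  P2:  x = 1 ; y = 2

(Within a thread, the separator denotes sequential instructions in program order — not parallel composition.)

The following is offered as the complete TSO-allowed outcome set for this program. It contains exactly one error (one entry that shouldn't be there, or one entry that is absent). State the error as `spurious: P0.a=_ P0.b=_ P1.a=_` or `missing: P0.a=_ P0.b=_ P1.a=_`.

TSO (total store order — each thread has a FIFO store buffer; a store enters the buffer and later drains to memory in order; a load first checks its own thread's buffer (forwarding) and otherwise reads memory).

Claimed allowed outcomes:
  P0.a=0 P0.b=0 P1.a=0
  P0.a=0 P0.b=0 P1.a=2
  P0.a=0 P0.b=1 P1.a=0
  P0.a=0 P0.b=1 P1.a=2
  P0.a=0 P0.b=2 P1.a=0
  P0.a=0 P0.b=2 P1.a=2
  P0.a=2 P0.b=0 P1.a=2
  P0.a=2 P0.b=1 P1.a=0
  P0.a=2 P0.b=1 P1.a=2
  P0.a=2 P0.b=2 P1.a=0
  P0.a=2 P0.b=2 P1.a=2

outcome vector order: (P0.a,P0.b,P1.a)
under TSO → 0/0/0 0/0/2 0/1/0 0/1/2 0/2/0 0/2/2 2/1/0 2/1/2 2/2/0 2/2/2
claimed∖TSO = {2/0/2}

spurious: P0.a=2 P0.b=0 P1.a=2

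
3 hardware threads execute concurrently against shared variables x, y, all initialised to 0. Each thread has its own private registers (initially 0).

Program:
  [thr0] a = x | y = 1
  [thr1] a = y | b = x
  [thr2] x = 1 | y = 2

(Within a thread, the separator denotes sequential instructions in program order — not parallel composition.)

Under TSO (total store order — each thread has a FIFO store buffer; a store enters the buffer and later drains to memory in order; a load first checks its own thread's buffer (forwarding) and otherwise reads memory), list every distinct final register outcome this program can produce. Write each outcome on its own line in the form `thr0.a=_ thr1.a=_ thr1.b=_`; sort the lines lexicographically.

outcome vector order: (thr0.a,thr1.a,thr1.b)
|TSO outcomes| = 9

thr0.a=0 thr1.a=0 thr1.b=0
thr0.a=0 thr1.a=0 thr1.b=1
thr0.a=0 thr1.a=1 thr1.b=0
thr0.a=0 thr1.a=1 thr1.b=1
thr0.a=0 thr1.a=2 thr1.b=1
thr0.a=1 thr1.a=0 thr1.b=0
thr0.a=1 thr1.a=0 thr1.b=1
thr0.a=1 thr1.a=1 thr1.b=1
thr0.a=1 thr1.a=2 thr1.b=1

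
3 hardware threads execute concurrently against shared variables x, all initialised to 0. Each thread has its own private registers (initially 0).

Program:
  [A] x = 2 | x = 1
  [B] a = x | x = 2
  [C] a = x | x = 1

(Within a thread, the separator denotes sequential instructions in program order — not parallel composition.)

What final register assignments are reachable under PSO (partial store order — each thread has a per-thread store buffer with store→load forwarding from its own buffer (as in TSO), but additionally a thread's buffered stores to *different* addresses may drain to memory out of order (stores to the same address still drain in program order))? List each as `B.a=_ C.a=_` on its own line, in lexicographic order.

outcome vector order: (B.a,C.a)
|PSO outcomes| = 9

B.a=0 C.a=0
B.a=0 C.a=1
B.a=0 C.a=2
B.a=1 C.a=0
B.a=1 C.a=1
B.a=1 C.a=2
B.a=2 C.a=0
B.a=2 C.a=1
B.a=2 C.a=2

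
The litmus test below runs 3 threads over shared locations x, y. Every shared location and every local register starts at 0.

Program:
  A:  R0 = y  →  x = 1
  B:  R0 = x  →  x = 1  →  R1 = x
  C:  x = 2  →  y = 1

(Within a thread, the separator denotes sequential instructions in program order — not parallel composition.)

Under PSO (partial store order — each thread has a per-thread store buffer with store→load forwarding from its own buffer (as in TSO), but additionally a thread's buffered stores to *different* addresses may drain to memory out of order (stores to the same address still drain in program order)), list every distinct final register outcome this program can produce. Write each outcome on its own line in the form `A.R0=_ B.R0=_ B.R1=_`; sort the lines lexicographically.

A.R0=0 B.R0=0 B.R1=1
A.R0=0 B.R0=0 B.R1=2
A.R0=0 B.R0=1 B.R1=1
A.R0=0 B.R0=1 B.R1=2
A.R0=0 B.R0=2 B.R1=1
A.R0=1 B.R0=0 B.R1=1
A.R0=1 B.R0=0 B.R1=2
A.R0=1 B.R0=1 B.R1=1
A.R0=1 B.R0=1 B.R1=2
A.R0=1 B.R0=2 B.R1=1

outcome vector order: (A.R0,B.R0,B.R1)
|PSO outcomes| = 10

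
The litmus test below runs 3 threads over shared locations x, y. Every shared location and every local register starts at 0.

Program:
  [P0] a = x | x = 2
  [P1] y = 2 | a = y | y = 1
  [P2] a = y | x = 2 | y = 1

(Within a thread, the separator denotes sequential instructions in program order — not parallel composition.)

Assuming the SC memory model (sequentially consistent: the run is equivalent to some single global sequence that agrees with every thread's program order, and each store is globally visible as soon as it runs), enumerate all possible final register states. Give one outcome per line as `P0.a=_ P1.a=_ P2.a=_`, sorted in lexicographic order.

P0.a=0 P1.a=1 P2.a=0
P0.a=0 P1.a=1 P2.a=2
P0.a=0 P1.a=2 P2.a=0
P0.a=0 P1.a=2 P2.a=1
P0.a=0 P1.a=2 P2.a=2
P0.a=2 P1.a=1 P2.a=0
P0.a=2 P1.a=1 P2.a=2
P0.a=2 P1.a=2 P2.a=0
P0.a=2 P1.a=2 P2.a=1
P0.a=2 P1.a=2 P2.a=2

outcome vector order: (P0.a,P1.a,P2.a)
|SC outcomes| = 10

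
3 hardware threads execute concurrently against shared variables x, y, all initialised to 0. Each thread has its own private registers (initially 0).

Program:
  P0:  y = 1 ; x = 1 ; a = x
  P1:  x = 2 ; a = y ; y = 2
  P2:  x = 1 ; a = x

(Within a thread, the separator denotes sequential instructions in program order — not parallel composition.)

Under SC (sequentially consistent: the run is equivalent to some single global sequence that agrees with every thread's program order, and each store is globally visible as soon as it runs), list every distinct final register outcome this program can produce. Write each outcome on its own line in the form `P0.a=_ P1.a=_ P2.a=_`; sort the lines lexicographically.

outcome vector order: (P0.a,P1.a,P2.a)
|SC outcomes| = 6

P0.a=1 P1.a=0 P2.a=1
P0.a=1 P1.a=0 P2.a=2
P0.a=1 P1.a=1 P2.a=1
P0.a=1 P1.a=1 P2.a=2
P0.a=2 P1.a=1 P2.a=1
P0.a=2 P1.a=1 P2.a=2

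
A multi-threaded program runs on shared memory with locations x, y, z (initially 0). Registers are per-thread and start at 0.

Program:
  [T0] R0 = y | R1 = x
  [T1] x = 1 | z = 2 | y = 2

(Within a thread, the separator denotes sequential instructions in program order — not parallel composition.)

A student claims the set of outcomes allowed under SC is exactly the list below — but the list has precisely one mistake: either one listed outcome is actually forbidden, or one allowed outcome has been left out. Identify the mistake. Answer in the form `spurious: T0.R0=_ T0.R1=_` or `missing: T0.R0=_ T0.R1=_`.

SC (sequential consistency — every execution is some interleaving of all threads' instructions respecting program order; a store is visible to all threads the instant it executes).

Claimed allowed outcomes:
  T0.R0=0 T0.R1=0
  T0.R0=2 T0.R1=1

missing: T0.R0=0 T0.R1=1

outcome vector order: (T0.R0,T0.R1)
SC (3): 00 01 21
SC∖claimed = {01}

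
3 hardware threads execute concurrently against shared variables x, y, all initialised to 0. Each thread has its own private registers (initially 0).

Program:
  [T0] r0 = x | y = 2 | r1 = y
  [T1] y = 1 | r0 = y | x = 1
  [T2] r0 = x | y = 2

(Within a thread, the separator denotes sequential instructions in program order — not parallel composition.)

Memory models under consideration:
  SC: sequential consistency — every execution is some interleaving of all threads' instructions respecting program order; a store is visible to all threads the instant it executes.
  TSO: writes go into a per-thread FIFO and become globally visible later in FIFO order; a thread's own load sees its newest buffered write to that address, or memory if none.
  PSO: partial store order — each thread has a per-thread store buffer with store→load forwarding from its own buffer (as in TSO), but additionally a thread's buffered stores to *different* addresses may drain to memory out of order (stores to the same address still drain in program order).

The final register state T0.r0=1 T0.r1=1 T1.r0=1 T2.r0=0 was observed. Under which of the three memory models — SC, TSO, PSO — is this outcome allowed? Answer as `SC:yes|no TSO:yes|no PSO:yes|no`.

SC:no TSO:no PSO:yes

outcome vector order: (T0.r0,T0.r1,T1.r0,T2.r0)
SC (10): (0,1,1,0) (0,1,1,1) (0,1,2,0) (0,2,1,0) (0,2,1,1) (0,2,2,0) (0,2,2,1) (1,2,1,0) (1,2,1,1) (1,2,2,0)
TSO (10): (0,1,1,0) (0,1,1,1) (0,1,2,0) (0,2,1,0) (0,2,1,1) (0,2,2,0) (0,2,2,1) (1,2,1,0) (1,2,1,1) (1,2,2,0)
PSO (12): (0,1,1,0) (0,1,1,1) (0,1,2,0) (0,2,1,0) (0,2,1,1) (0,2,2,0) (0,2,2,1) (1,1,1,0) (1,1,1,1) (1,2,1,0) (1,2,1,1) (1,2,2,0)
target (1,1,1,0) ∈ {PSO}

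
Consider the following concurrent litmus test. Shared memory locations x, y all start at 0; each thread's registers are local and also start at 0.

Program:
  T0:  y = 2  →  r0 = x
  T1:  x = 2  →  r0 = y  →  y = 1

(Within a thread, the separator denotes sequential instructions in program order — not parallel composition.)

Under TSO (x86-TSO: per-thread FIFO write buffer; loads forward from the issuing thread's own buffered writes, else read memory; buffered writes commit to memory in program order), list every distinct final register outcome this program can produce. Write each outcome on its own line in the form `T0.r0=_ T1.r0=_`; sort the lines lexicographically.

outcome vector order: (T0.r0,T1.r0)
|TSO outcomes| = 4

T0.r0=0 T1.r0=0
T0.r0=0 T1.r0=2
T0.r0=2 T1.r0=0
T0.r0=2 T1.r0=2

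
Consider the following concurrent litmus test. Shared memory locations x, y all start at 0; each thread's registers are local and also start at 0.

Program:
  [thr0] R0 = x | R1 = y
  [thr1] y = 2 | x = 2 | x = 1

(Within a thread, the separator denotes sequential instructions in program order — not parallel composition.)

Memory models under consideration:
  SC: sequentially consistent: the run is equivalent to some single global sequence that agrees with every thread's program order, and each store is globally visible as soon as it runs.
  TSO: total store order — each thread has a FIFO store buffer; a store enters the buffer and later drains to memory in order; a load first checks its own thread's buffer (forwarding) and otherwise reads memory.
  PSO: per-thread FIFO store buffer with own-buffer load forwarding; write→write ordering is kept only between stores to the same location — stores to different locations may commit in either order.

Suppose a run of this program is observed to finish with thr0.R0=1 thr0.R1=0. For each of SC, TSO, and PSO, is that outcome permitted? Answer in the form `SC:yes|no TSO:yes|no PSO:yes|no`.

outcome vector order: (thr0.R0,thr0.R1)
under SC → (0,0); (0,2); (1,2); (2,2)
under TSO → (0,0); (0,2); (1,2); (2,2)
under PSO → (0,0); (0,2); (1,0); (1,2); (2,0); (2,2)
target (1,0) ∈ {PSO}

SC:no TSO:no PSO:yes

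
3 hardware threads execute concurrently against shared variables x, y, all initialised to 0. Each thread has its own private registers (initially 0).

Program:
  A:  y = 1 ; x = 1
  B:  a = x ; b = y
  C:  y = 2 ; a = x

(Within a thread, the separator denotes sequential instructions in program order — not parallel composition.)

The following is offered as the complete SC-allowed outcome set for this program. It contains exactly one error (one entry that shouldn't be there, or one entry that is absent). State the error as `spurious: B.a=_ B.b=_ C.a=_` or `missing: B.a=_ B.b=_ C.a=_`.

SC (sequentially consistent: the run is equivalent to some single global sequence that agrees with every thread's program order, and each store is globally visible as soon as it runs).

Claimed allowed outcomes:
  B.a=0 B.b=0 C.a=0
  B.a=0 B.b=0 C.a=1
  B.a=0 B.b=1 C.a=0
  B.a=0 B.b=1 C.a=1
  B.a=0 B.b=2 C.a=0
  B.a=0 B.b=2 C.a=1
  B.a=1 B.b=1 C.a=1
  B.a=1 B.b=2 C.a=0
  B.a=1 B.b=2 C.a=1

missing: B.a=1 B.b=1 C.a=0

outcome vector order: (B.a,B.b,C.a)
SC (10): 0/0/0 0/0/1 0/1/0 0/1/1 0/2/0 0/2/1 1/1/0 1/1/1 1/2/0 1/2/1
SC∖claimed = {1/1/0}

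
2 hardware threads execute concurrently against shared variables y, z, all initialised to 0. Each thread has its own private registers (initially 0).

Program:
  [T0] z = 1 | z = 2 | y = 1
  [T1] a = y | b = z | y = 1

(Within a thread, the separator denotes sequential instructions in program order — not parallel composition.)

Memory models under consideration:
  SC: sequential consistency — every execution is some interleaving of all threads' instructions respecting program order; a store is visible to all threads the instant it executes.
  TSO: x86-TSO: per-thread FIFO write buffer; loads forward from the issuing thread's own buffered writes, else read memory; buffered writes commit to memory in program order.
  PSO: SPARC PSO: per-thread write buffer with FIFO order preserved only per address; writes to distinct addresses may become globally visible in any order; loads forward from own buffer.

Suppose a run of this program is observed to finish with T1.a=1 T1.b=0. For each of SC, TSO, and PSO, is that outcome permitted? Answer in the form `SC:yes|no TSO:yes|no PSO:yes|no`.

SC:no TSO:no PSO:yes

outcome vector order: (T1.a,T1.b)
SC: 4 outcomes — {<0 0>, <0 1>, <0 2>, <1 2>}
TSO: 4 outcomes — {<0 0>, <0 1>, <0 2>, <1 2>}
PSO: 6 outcomes — {<0 0>, <0 1>, <0 2>, <1 0>, <1 1>, <1 2>}
target <1 0> ∈ {PSO}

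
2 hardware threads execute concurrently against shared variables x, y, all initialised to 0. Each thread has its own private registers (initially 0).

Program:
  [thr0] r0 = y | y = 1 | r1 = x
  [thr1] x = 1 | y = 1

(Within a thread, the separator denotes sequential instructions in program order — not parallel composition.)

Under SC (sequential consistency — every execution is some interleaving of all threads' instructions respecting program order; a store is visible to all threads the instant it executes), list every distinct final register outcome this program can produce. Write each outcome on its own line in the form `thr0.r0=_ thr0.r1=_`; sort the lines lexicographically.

thr0.r0=0 thr0.r1=0
thr0.r0=0 thr0.r1=1
thr0.r0=1 thr0.r1=1

outcome vector order: (thr0.r0,thr0.r1)
|SC outcomes| = 3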